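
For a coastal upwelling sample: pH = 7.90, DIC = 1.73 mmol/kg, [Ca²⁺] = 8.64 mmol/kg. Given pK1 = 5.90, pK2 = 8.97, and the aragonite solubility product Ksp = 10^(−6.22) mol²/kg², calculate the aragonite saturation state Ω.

α₂ = 1 / (1 + [H⁺]/K2 + [H⁺]²/(K1K2)) = 1 / (1 + 10^+1.07 + 10^-0.93)
   = 1 / (1 + 11.749 + 0.11749) = 1/12.866 = 0.07772
[CO3²⁻] = α₂ × DIC = 0.07772 × 1.73 = 0.1345 mmol/kg
Ksp = 10^(−6.22) = 6.026×10^-7
Ω = [Ca²⁺][CO3²⁻]/Ksp = (8.64×10^-3)(1.345×10^-4) / 6.026×10^-7 = 1.93

Ω = 1.93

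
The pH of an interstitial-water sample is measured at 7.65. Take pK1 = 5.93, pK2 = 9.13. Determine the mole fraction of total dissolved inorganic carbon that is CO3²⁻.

α₂ = 0.0315

α₂ = 1 / (1 + [H⁺]/K2 + [H⁺]²/(K1K2)) = 1 / (1 + 10^+1.48 + 10^-0.24)
   = 1 / (1 + 30.200 + 0.57544) = 1/31.775 = 0.03147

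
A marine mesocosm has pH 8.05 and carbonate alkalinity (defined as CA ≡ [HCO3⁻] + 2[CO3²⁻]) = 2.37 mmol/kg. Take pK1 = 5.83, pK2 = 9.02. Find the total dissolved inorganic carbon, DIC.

DIC = 2.17 mmol/kg

CA = [HCO3⁻] + 2[CO3²⁻] = (α₁ + 2α₂)·DIC
At pH 8.05: [H⁺]/K1 = 10^-2.22 = 0.0060256, K2/[H⁺] = 10^-0.97 = 0.10715
α₁ = 1/(1 + 0.0060256 + 0.10715) = 1/1.1132 = 0.8983; α₂ = α₁·K2/[H⁺] = 0.09626
α₁ + 2α₂ = 1.0908
DIC = CA / (α₁ + 2α₂) = 2.37 / 1.0908 = 2.17 mmol/kg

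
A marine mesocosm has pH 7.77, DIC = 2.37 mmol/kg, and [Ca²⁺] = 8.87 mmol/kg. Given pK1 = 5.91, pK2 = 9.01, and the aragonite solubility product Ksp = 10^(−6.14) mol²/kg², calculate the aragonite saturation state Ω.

α₂ = 1 / (1 + [H⁺]/K2 + [H⁺]²/(K1K2)) = 1 / (1 + 10^+1.24 + 10^-0.62)
   = 1 / (1 + 17.378 + 0.23988) = 1/18.618 = 0.05371
[CO3²⁻] = α₂ × DIC = 0.05371 × 2.37 = 0.1273 mmol/kg
Ksp = 10^(−6.14) = 7.244×10^-7
Ω = [Ca²⁺][CO3²⁻]/Ksp = (8.87×10^-3)(1.273×10^-4) / 7.244×10^-7 = 1.56

Ω = 1.56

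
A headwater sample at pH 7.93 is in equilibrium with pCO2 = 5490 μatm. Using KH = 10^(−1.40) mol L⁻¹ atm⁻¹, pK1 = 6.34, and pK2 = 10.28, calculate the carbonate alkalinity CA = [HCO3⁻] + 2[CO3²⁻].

CA = 8.58 mmol/L

[CO2*] = KH · pCO2 = 10^(−1.40) × 5490×10^-6 = 2.186×10^-4 mol/L
α₀ = 1/(1 + K1/[H⁺] + K1K2/[H⁺]²) = 1/(1 + 10^+1.59 + 10^-0.76) = 0.02495
DIC = [CO2*]/α₀ = 2.186×10^-4 / 0.02495 = 8.760 mmol/L
CA = (α₁ + 2α₂)·DIC = (0.9707 + 2×0.004336) × 8.760 = 8.58 mmol/L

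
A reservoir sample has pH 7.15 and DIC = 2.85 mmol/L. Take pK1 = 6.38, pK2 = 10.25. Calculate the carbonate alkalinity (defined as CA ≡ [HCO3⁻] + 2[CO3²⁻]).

CA = [HCO3⁻] + 2[CO3²⁻] = (α₁ + 2α₂)·DIC
At pH 7.15: [H⁺]/K1 = 10^-0.77 = 0.16982, K2/[H⁺] = 10^-3.10 = 0.00079433
α₁ = 1/(1 + 0.16982 + 0.00079433) = 1/1.1706 = 0.8542; α₂ = α₁·K2/[H⁺] = 0.0006786
α₁ + 2α₂ = 0.8556
CA = 0.8556 × 2.85 = 2.44 mmol/L

CA = 2.44 mmol/L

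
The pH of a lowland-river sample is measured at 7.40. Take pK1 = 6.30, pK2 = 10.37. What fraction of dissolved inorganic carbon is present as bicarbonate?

α₁ = 1 / (1 + [H⁺]/K1 + K2/[H⁺]) = 1 / (1 + 10^-1.10 + 10^-2.97)
   = 1 / (1 + 0.079433 + 0.0010715) = 1/1.0805 = 0.9255

α₁ = 0.925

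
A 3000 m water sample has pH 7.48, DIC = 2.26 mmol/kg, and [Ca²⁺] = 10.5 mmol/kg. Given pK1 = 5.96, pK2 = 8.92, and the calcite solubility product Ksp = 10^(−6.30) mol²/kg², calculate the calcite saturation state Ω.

α₂ = 1 / (1 + [H⁺]/K2 + [H⁺]²/(K1K2)) = 1 / (1 + 10^+1.44 + 10^-0.08)
   = 1 / (1 + 27.542 + 0.83176) = 1/29.374 = 0.03404
[CO3²⁻] = α₂ × DIC = 0.03404 × 2.26 = 0.07694 mmol/kg
Ksp = 10^(−6.30) = 5.012×10^-7
Ω = [Ca²⁺][CO3²⁻]/Ksp = (10.5×10^-3)(7.694×10^-5) / 5.012×10^-7 = 1.61

Ω = 1.61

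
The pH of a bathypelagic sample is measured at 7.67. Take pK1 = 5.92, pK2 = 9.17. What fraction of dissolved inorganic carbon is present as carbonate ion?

α₂ = 1 / (1 + [H⁺]/K2 + [H⁺]²/(K1K2)) = 1 / (1 + 10^+1.50 + 10^-0.25)
   = 1 / (1 + 31.623 + 0.56234) = 1/33.185 = 0.03013

α₂ = 0.0301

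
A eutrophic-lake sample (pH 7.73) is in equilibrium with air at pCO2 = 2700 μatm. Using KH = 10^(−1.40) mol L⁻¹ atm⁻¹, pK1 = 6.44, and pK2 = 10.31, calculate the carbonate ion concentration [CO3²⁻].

[CO2*] = KH · pCO2 = 10^(−1.40) × 2700×10^-6 = 1.075×10^-4 mol/L
α₀ = 1/(1 + K1/[H⁺] + K1K2/[H⁺]²) = 1/(1 + 10^+1.29 + 10^-1.29) = 0.04866
DIC = [CO2*]/α₀ = 1.075×10^-4 / 0.04866 = 2.209 mmol/L
[CO3²⁻] = α₂·DIC; α₂ = 0.002496, so [CO3²⁻] = 0.002496 × 2.209 = 0.00551 mmol/L = 5.51 μmol/L

[CO3²⁻] = 5.51 μmol/L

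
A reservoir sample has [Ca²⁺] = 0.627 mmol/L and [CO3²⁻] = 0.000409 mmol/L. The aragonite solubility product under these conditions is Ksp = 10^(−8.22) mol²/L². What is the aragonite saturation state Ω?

Ksp = 10^(−8.22) = 6.026×10^-9
Ω = [Ca²⁺][CO3²⁻]/Ksp = (0.627×10^-3)(0.000409×10^-3) / 6.026×10^-9 = 0.0426

Ω = 0.0426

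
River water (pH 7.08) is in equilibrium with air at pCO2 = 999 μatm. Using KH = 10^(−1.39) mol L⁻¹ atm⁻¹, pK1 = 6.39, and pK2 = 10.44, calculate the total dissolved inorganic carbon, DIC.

DIC = 0.240 mmol/L

[CO2*] = KH · pCO2 = 10^(−1.39) × 999×10^-6 = 4.070×10^-5 mol/L
α₀ = 1/(1 + K1/[H⁺] + K1K2/[H⁺]²) = 1/(1 + 10^+0.69 + 10^-2.67) = 0.1695
DIC = [CO2*]/α₀ = 4.070×10^-5 / 0.1695 = 0.240 mmol/L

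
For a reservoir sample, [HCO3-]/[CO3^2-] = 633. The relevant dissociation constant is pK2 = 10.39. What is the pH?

From K2 = [H⁺][CO3^2-]/[HCO3-]:  pH = pK2 − log₁₀([HCO3-]/[CO3^2-])
log₁₀(633) = +2.801
pH = 10.39 − (+2.801) = 7.59

pH = 7.59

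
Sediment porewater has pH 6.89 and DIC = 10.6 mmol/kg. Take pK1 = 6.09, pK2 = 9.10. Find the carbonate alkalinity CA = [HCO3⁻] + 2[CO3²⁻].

CA = [HCO3⁻] + 2[CO3²⁻] = (α₁ + 2α₂)·DIC
At pH 6.89: [H⁺]/K1 = 10^-0.80 = 0.15849, K2/[H⁺] = 10^-2.21 = 0.0061660
α₁ = 1/(1 + 0.15849 + 0.0061660) = 1/1.1647 = 0.8586; α₂ = α₁·K2/[H⁺] = 0.005294
α₁ + 2α₂ = 0.8692
CA = 0.8692 × 10.6 = 9.21 mmol/kg

CA = 9.21 mmol/kg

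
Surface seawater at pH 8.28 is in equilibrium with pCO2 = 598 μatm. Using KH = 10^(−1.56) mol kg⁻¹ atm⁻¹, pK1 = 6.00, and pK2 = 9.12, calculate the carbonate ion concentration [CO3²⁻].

[CO2*] = KH · pCO2 = 10^(−1.56) × 598×10^-6 = 1.647×10^-5 mol/kg
α₀ = 1/(1 + K1/[H⁺] + K1K2/[H⁺]²) = 1/(1 + 10^+2.28 + 10^+1.44) = 0.004564
DIC = [CO2*]/α₀ = 1.647×10^-5 / 0.004564 = 3.608 mmol/kg
[CO3²⁻] = α₂·DIC; α₂ = 0.1257, so [CO3²⁻] = 0.1257 × 3.608 = 0.454 mmol/kg

[CO3²⁻] = 0.454 mmol/kg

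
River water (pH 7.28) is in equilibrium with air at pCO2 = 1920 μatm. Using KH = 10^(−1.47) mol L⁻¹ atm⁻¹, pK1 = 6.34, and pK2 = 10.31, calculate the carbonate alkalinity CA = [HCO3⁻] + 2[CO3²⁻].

CA = 0.568 mmol/L

[CO2*] = KH · pCO2 = 10^(−1.47) × 1920×10^-6 = 6.506×10^-5 mol/L
α₀ = 1/(1 + K1/[H⁺] + K1K2/[H⁺]²) = 1/(1 + 10^+0.94 + 10^-2.09) = 0.1029
DIC = [CO2*]/α₀ = 6.506×10^-5 / 0.1029 = 0.6322 mmol/L
CA = (α₁ + 2α₂)·DIC = (0.8963 + 2×0.0008364) × 0.6322 = 0.568 mmol/L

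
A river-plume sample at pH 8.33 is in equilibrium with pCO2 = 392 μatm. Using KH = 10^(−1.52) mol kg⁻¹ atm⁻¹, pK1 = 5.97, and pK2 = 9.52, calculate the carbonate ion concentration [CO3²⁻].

[CO2*] = KH · pCO2 = 10^(−1.52) × 392×10^-6 = 1.184×10^-5 mol/kg
α₀ = 1/(1 + K1/[H⁺] + K1K2/[H⁺]²) = 1/(1 + 10^+2.36 + 10^+1.17) = 0.004084
DIC = [CO2*]/α₀ = 1.184×10^-5 / 0.004084 = 2.899 mmol/kg
[CO3²⁻] = α₂·DIC; α₂ = 0.06040, so [CO3²⁻] = 0.06040 × 2.899 = 0.175 mmol/kg

[CO3²⁻] = 0.175 mmol/kg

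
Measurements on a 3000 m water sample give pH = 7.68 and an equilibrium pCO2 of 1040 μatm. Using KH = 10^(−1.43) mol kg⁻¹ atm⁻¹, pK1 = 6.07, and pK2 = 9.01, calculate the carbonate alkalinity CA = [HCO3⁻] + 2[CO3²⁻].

CA = 1.72 mmol/kg

[CO2*] = KH · pCO2 = 10^(−1.43) × 1040×10^-6 = 3.864×10^-5 mol/kg
α₀ = 1/(1 + K1/[H⁺] + K1K2/[H⁺]²) = 1/(1 + 10^+1.61 + 10^+0.28) = 0.02291
DIC = [CO2*]/α₀ = 3.864×10^-5 / 0.02291 = 1.686 mmol/kg
CA = (α₁ + 2α₂)·DIC = (0.9334 + 2×0.04366) × 1.686 = 1.72 mmol/kg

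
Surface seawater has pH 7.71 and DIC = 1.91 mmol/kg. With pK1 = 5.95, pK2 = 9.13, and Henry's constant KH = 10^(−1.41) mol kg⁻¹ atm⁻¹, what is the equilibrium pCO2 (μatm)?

pCO2 = 808 μatm

α₀ = 1 / (1 + K1/[H⁺] + K1K2/[H⁺]²) = 1 / (1 + 10^+1.76 + 10^+0.34)
   = 1 / (1 + 57.544 + 2.1878) = 1/60.732 = 0.01647
[CO2*] = α₀ × DIC = 0.01647 × 1.91 = 0.03145 mmol/kg
pCO2 = [CO2*]/KH = 3.145×10^-5 / 3.890×10^-2 = 808 μatm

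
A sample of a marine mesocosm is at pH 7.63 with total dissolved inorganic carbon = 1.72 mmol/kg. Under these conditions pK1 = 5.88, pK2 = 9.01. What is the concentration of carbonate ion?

[CO3²⁻] = 0.0677 mmol/kg

α₂ = 1 / (1 + [H⁺]/K2 + [H⁺]²/(K1K2)) = 1 / (1 + 10^+1.38 + 10^-0.37)
   = 1 / (1 + 23.988 + 0.42658) = 1/25.415 = 0.03935
[CO3²⁻] = α₂ × DIC = 0.03935 × 1.72 = 0.0677 mmol/kg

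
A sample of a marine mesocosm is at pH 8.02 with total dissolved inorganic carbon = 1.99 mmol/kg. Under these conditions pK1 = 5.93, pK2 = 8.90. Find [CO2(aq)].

α₀ = 1 / (1 + K1/[H⁺] + K1K2/[H⁺]²) = 1 / (1 + 10^+2.09 + 10^+1.21)
   = 1 / (1 + 123.03 + 16.218) = 1/140.24 = 0.007130
[CO2*] = α₀ × DIC = 0.007130 × 1.99 = 0.0142 mmol/kg = 14.2 μmol/kg

[CO2*] = 14.2 μmol/kg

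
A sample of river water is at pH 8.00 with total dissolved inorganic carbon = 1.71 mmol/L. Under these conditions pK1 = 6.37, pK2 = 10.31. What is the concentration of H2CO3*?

[CO2*] = 0.0390 mmol/L

α₀ = 1 / (1 + K1/[H⁺] + K1K2/[H⁺]²) = 1 / (1 + 10^+1.63 + 10^-0.68)
   = 1 / (1 + 42.658 + 0.20893) = 1/43.867 = 0.02280
[CO2*] = α₀ × DIC = 0.02280 × 1.71 = 0.0390 mmol/L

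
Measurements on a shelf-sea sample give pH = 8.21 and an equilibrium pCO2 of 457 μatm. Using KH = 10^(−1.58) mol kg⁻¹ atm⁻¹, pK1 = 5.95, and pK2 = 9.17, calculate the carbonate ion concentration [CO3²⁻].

[CO2*] = KH · pCO2 = 10^(−1.58) × 457×10^-6 = 1.202×10^-5 mol/kg
α₀ = 1/(1 + K1/[H⁺] + K1K2/[H⁺]²) = 1/(1 + 10^+2.26 + 10^+1.30) = 0.004928
DIC = [CO2*]/α₀ = 1.202×10^-5 / 0.004928 = 2.439 mmol/kg
[CO3²⁻] = α₂·DIC; α₂ = 0.09833, so [CO3²⁻] = 0.09833 × 2.439 = 0.240 mmol/kg

[CO3²⁻] = 0.240 mmol/kg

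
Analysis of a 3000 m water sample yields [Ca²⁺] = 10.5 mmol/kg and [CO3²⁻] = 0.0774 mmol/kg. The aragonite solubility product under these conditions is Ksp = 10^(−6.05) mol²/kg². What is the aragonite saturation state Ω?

Ksp = 10^(−6.05) = 8.913×10^-7
Ω = [Ca²⁺][CO3²⁻]/Ksp = (10.5×10^-3)(0.0774×10^-3) / 8.913×10^-7 = 0.912

Ω = 0.912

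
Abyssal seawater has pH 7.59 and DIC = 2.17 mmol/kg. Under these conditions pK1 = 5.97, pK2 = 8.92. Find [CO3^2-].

[CO3²⁻] = 0.0948 mmol/kg

α₂ = 1 / (1 + [H⁺]/K2 + [H⁺]²/(K1K2)) = 1 / (1 + 10^+1.33 + 10^-0.29)
   = 1 / (1 + 21.380 + 0.51286) = 1/22.892 = 0.04368
[CO3²⁻] = α₂ × DIC = 0.04368 × 2.17 = 0.0948 mmol/kg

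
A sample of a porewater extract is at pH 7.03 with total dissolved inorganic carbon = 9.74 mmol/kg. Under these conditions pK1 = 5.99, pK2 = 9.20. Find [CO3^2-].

α₂ = 1 / (1 + [H⁺]/K2 + [H⁺]²/(K1K2)) = 1 / (1 + 10^+2.17 + 10^+1.13)
   = 1 / (1 + 147.91 + 13.490) = 1/162.40 = 0.006158
[CO3²⁻] = α₂ × DIC = 0.006158 × 9.74 = 0.0600 mmol/kg

[CO3²⁻] = 0.0600 mmol/kg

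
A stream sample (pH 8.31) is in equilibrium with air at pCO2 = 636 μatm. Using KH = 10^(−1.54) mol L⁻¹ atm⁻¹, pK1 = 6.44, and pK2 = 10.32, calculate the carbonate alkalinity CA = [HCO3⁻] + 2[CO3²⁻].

[CO2*] = KH · pCO2 = 10^(−1.54) × 636×10^-6 = 1.834×10^-5 mol/L
α₀ = 1/(1 + K1/[H⁺] + K1K2/[H⁺]²) = 1/(1 + 10^+1.87 + 10^-0.14) = 0.01318
DIC = [CO2*]/α₀ = 1.834×10^-5 / 0.01318 = 1.391 mmol/L
CA = (α₁ + 2α₂)·DIC = (0.9773 + 2×0.009550) × 1.391 = 1.39 mmol/L

CA = 1.39 mmol/L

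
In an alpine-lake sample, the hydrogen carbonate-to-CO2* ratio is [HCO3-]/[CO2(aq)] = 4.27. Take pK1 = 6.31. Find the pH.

pH = 6.94

From K1 = [H⁺][HCO3-]/[CO2(aq)]:  pH = pK1 + log₁₀([HCO3-]/[CO2(aq)])
log₁₀(4.27) = +0.630
pH = 6.31 + (+0.630) = 6.94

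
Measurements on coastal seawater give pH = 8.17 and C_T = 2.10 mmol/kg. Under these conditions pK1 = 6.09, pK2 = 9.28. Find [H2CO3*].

α₀ = 1 / (1 + K1/[H⁺] + K1K2/[H⁺]²) = 1 / (1 + 10^+2.08 + 10^+0.97)
   = 1 / (1 + 120.23 + 9.3325) = 1/130.56 = 0.007659
[CO2*] = α₀ × DIC = 0.007659 × 2.10 = 0.0161 mmol/kg = 16.1 μmol/kg

[CO2*] = 16.1 μmol/kg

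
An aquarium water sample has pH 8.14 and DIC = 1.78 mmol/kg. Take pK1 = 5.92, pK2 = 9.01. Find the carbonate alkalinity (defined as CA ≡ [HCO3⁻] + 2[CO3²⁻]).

CA = [HCO3⁻] + 2[CO3²⁻] = (α₁ + 2α₂)·DIC
At pH 8.14: [H⁺]/K1 = 10^-2.22 = 0.0060256, K2/[H⁺] = 10^-0.87 = 0.13490
α₁ = 1/(1 + 0.0060256 + 0.13490) = 1/1.1409 = 0.8765; α₂ = α₁·K2/[H⁺] = 0.1182
α₁ + 2α₂ = 1.1130
CA = 1.1130 × 1.78 = 1.98 mmol/kg

CA = 1.98 mmol/kg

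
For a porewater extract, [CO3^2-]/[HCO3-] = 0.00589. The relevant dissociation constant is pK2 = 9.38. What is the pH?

pH = 7.15

From K2 = [H⁺][CO3^2-]/[HCO3-]:  pH = pK2 + log₁₀([CO3^2-]/[HCO3-])
log₁₀(0.00589) = -2.230
pH = 9.38 + (-2.230) = 7.15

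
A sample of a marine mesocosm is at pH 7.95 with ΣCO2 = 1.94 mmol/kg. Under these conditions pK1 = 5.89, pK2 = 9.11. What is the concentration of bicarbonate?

α₁ = 1 / (1 + [H⁺]/K1 + K2/[H⁺]) = 1 / (1 + 10^-2.06 + 10^-1.16)
   = 1 / (1 + 0.0087096 + 0.069183) = 1/1.0779 = 0.9277
[HCO3⁻] = α₁ × DIC = 0.9277 × 1.94 = 1.80 mmol/kg

[HCO3⁻] = 1.80 mmol/kg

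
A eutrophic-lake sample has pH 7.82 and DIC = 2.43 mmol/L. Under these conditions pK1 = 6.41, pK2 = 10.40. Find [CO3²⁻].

α₂ = 1 / (1 + [H⁺]/K2 + [H⁺]²/(K1K2)) = 1 / (1 + 10^+2.58 + 10^+1.17)
   = 1 / (1 + 380.19 + 14.791) = 1/395.98 = 0.002525
[CO3²⁻] = α₂ × DIC = 0.002525 × 2.43 = 0.00614 mmol/L = 6.14 μmol/L

[CO3²⁻] = 6.14 μmol/L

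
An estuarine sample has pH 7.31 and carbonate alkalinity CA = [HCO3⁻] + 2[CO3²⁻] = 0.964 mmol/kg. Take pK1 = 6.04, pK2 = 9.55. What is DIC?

DIC = 1.01 mmol/kg

CA = [HCO3⁻] + 2[CO3²⁻] = (α₁ + 2α₂)·DIC
At pH 7.31: [H⁺]/K1 = 10^-1.27 = 0.053703, K2/[H⁺] = 10^-2.24 = 0.0057544
α₁ = 1/(1 + 0.053703 + 0.0057544) = 1/1.0595 = 0.9439; α₂ = α₁·K2/[H⁺] = 0.005431
α₁ + 2α₂ = 0.9547
DIC = CA / (α₁ + 2α₂) = 0.964 / 0.9547 = 1.01 mmol/kg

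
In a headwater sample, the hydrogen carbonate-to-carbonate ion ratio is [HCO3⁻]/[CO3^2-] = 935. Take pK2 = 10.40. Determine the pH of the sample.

pH = 7.43

From K2 = [H⁺][CO3^2-]/[HCO3⁻]:  pH = pK2 − log₁₀([HCO3⁻]/[CO3^2-])
log₁₀(935) = +2.971
pH = 10.40 − (+2.971) = 7.43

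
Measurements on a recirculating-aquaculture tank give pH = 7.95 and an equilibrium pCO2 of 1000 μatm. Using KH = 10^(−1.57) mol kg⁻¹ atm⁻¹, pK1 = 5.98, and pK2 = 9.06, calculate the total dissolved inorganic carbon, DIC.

DIC = 2.73 mmol/kg

[CO2*] = KH · pCO2 = 10^(−1.57) × 1000×10^-6 = 2.692×10^-5 mol/kg
α₀ = 1/(1 + K1/[H⁺] + K1K2/[H⁺]²) = 1/(1 + 10^+1.97 + 10^+0.86) = 0.009845
DIC = [CO2*]/α₀ = 2.692×10^-5 / 0.009845 = 2.73 mmol/kg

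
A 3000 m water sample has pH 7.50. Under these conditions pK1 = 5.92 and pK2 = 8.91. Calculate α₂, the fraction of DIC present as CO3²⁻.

α₂ = 0.0365

α₂ = 1 / (1 + [H⁺]/K2 + [H⁺]²/(K1K2)) = 1 / (1 + 10^+1.41 + 10^-0.17)
   = 1 / (1 + 25.704 + 0.67608) = 1/27.380 = 0.03652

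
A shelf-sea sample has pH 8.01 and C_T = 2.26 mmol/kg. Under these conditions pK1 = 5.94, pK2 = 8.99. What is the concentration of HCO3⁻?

[HCO3⁻] = 2.03 mmol/kg

α₁ = 1 / (1 + [H⁺]/K1 + K2/[H⁺]) = 1 / (1 + 10^-2.07 + 10^-0.98)
   = 1 / (1 + 0.0085114 + 0.10471) = 1/1.1132 = 0.8983
[HCO3⁻] = α₁ × DIC = 0.8983 × 2.26 = 2.03 mmol/kg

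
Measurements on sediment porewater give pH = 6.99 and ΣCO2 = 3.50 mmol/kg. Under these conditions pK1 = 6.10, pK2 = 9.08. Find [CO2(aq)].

[CO2*] = 0.397 mmol/kg

α₀ = 1 / (1 + K1/[H⁺] + K1K2/[H⁺]²) = 1 / (1 + 10^+0.89 + 10^-1.20)
   = 1 / (1 + 7.7625 + 0.063096) = 1/8.8256 = 0.1133
[CO2*] = α₀ × DIC = 0.1133 × 3.50 = 0.397 mmol/kg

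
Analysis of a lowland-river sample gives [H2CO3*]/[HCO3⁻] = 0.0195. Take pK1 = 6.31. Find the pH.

From K1 = [H⁺][HCO3⁻]/[H2CO3*]:  pH = pK1 − log₁₀([H2CO3*]/[HCO3⁻])
log₁₀(0.0195) = -1.710
pH = 6.31 − (-1.710) = 8.02

pH = 8.02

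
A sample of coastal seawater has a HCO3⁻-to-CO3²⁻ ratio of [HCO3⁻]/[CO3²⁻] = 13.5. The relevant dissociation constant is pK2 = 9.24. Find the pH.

pH = 8.11

From K2 = [H⁺][CO3²⁻]/[HCO3⁻]:  pH = pK2 − log₁₀([HCO3⁻]/[CO3²⁻])
log₁₀(13.5) = +1.130
pH = 9.24 − (+1.130) = 8.11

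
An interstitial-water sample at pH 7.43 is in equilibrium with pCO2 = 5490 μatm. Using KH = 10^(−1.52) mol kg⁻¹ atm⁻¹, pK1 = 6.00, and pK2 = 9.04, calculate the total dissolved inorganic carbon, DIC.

[CO2*] = KH · pCO2 = 10^(−1.52) × 5490×10^-6 = 1.658×10^-4 mol/kg
α₀ = 1/(1 + K1/[H⁺] + K1K2/[H⁺]²) = 1/(1 + 10^+1.43 + 10^-0.18) = 0.03499
DIC = [CO2*]/α₀ = 1.658×10^-4 / 0.03499 = 4.74 mmol/kg

DIC = 4.74 mmol/kg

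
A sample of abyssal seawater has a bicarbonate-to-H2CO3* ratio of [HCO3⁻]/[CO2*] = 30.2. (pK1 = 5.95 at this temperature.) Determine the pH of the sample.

pH = 7.43

From K1 = [H⁺][HCO3⁻]/[CO2*]:  pH = pK1 + log₁₀([HCO3⁻]/[CO2*])
log₁₀(30.2) = +1.480
pH = 5.95 + (+1.480) = 7.43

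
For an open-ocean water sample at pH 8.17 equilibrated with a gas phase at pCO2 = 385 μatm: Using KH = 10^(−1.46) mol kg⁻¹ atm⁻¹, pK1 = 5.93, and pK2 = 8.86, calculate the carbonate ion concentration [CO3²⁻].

[CO2*] = KH · pCO2 = 10^(−1.46) × 385×10^-6 = 1.335×10^-5 mol/kg
α₀ = 1/(1 + K1/[H⁺] + K1K2/[H⁺]²) = 1/(1 + 10^+2.24 + 10^+1.55) = 0.004756
DIC = [CO2*]/α₀ = 1.335×10^-5 / 0.004756 = 2.807 mmol/kg
[CO3²⁻] = α₂·DIC; α₂ = 0.1687, so [CO3²⁻] = 0.1687 × 2.807 = 0.474 mmol/kg

[CO3²⁻] = 0.474 mmol/kg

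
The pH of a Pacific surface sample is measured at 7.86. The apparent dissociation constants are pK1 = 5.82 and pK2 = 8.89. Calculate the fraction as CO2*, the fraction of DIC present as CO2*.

α₀ = 1 / (1 + K1/[H⁺] + K1K2/[H⁺]²) = 1 / (1 + 10^+2.04 + 10^+1.01)
   = 1 / (1 + 109.65 + 10.233) = 1/120.88 = 0.008273

α₀ = 0.00827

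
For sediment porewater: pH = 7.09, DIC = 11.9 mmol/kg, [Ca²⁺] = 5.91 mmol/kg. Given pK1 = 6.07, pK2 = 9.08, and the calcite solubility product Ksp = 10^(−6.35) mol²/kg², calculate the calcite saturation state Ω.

Ω = 1.46

α₂ = 1 / (1 + [H⁺]/K2 + [H⁺]²/(K1K2)) = 1 / (1 + 10^+1.99 + 10^+0.97)
   = 1 / (1 + 97.724 + 9.3325) = 1/108.06 = 0.009254
[CO3²⁻] = α₂ × DIC = 0.009254 × 11.9 = 0.1101 mmol/kg
Ksp = 10^(−6.35) = 4.467×10^-7
Ω = [Ca²⁺][CO3²⁻]/Ksp = (5.91×10^-3)(1.101×10^-4) / 4.467×10^-7 = 1.46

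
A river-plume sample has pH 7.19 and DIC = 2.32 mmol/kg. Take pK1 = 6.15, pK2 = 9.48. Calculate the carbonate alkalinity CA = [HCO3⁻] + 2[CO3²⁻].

CA = [HCO3⁻] + 2[CO3²⁻] = (α₁ + 2α₂)·DIC
At pH 7.19: [H⁺]/K1 = 10^-1.04 = 0.091201, K2/[H⁺] = 10^-2.29 = 0.0051286
α₁ = 1/(1 + 0.091201 + 0.0051286) = 1/1.0963 = 0.9121; α₂ = α₁·K2/[H⁺] = 0.004678
α₁ + 2α₂ = 0.9215
CA = 0.9215 × 2.32 = 2.14 mmol/kg

CA = 2.14 mmol/kg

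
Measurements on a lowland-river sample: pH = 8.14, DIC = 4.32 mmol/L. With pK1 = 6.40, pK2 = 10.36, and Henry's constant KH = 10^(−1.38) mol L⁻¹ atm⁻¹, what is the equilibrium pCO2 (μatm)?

pCO2 = 1840 μatm

α₀ = 1 / (1 + K1/[H⁺] + K1K2/[H⁺]²) = 1 / (1 + 10^+1.74 + 10^-0.48)
   = 1 / (1 + 54.954 + 0.33113) = 1/56.285 = 0.01777
[CO2*] = α₀ × DIC = 0.01777 × 4.32 = 0.07675 mmol/L
pCO2 = [CO2*]/KH = 7.675×10^-5 / 4.169×10^-2 = 1840 μatm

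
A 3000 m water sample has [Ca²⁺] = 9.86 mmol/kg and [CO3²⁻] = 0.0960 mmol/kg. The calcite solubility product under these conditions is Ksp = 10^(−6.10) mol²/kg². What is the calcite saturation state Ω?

Ksp = 10^(−6.10) = 7.943×10^-7
Ω = [Ca²⁺][CO3²⁻]/Ksp = (9.86×10^-3)(0.0960×10^-3) / 7.943×10^-7 = 1.19

Ω = 1.19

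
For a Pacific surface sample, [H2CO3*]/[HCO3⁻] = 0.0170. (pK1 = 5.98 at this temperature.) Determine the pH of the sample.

From K1 = [H⁺][HCO3⁻]/[H2CO3*]:  pH = pK1 − log₁₀([H2CO3*]/[HCO3⁻])
log₁₀(0.0170) = -1.770
pH = 5.98 − (-1.770) = 7.75

pH = 7.75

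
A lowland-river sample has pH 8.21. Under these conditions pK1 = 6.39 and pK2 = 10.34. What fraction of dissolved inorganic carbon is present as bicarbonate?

α₁ = 0.978

α₁ = 1 / (1 + [H⁺]/K1 + K2/[H⁺]) = 1 / (1 + 10^-1.82 + 10^-2.13)
   = 1 / (1 + 0.015136 + 0.0074131) = 1/1.0225 = 0.9779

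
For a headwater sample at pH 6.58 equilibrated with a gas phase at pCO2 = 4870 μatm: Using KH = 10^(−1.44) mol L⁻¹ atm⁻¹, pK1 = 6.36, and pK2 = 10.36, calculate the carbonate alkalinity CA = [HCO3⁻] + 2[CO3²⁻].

[CO2*] = KH · pCO2 = 10^(−1.44) × 4870×10^-6 = 1.768×10^-4 mol/L
α₀ = 1/(1 + K1/[H⁺] + K1K2/[H⁺]²) = 1/(1 + 10^+0.22 + 10^-3.56) = 0.3760
DIC = [CO2*]/α₀ = 1.768×10^-4 / 0.3760 = 0.4703 mmol/L
CA = (α₁ + 2α₂)·DIC = (0.6239 + 2×0.0001035) × 0.4703 = 0.294 mmol/L

CA = 0.294 mmol/L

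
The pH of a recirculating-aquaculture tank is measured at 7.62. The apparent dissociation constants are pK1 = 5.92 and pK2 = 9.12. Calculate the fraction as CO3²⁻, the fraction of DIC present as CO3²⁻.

α₂ = 1 / (1 + [H⁺]/K2 + [H⁺]²/(K1K2)) = 1 / (1 + 10^+1.50 + 10^-0.20)
   = 1 / (1 + 31.623 + 0.63096) = 1/33.254 = 0.03007

α₂ = 0.0301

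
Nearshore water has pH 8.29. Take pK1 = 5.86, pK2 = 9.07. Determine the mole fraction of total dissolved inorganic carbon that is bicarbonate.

α₁ = 0.855

α₁ = 1 / (1 + [H⁺]/K1 + K2/[H⁺]) = 1 / (1 + 10^-2.43 + 10^-0.78)
   = 1 / (1 + 0.0037154 + 0.16596) = 1/1.1697 = 0.8549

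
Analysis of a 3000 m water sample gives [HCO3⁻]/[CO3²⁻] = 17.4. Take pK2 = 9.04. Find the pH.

From K2 = [H⁺][CO3²⁻]/[HCO3⁻]:  pH = pK2 − log₁₀([HCO3⁻]/[CO3²⁻])
log₁₀(17.4) = +1.241
pH = 9.04 − (+1.241) = 7.80

pH = 7.80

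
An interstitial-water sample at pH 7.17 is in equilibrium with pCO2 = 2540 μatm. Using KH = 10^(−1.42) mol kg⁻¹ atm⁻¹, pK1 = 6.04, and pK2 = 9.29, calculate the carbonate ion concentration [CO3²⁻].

[CO2*] = KH · pCO2 = 10^(−1.42) × 2540×10^-6 = 9.657×10^-5 mol/kg
α₀ = 1/(1 + K1/[H⁺] + K1K2/[H⁺]²) = 1/(1 + 10^+1.13 + 10^-0.99) = 0.06853
DIC = [CO2*]/α₀ = 9.657×10^-5 / 0.06853 = 1.409 mmol/kg
[CO3²⁻] = α₂·DIC; α₂ = 0.007013, so [CO3²⁻] = 0.007013 × 1.409 = 0.00988 mmol/kg = 9.88 μmol/kg

[CO3²⁻] = 9.88 μmol/kg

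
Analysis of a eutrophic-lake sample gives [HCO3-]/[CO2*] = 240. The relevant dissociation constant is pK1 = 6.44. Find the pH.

From K1 = [H⁺][HCO3-]/[CO2*]:  pH = pK1 + log₁₀([HCO3-]/[CO2*])
log₁₀(240) = +2.380
pH = 6.44 + (+2.380) = 8.82

pH = 8.82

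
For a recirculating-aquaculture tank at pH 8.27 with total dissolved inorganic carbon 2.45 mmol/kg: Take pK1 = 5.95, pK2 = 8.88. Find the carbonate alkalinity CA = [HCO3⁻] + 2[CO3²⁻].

CA = 2.92 mmol/kg

CA = [HCO3⁻] + 2[CO3²⁻] = (α₁ + 2α₂)·DIC
At pH 8.27: [H⁺]/K1 = 10^-2.32 = 0.0047863, K2/[H⁺] = 10^-0.61 = 0.24547
α₁ = 1/(1 + 0.0047863 + 0.24547) = 1/1.2503 = 0.7998; α₂ = α₁·K2/[H⁺] = 0.1963
α₁ + 2α₂ = 1.1925
CA = 1.1925 × 2.45 = 2.92 mmol/kg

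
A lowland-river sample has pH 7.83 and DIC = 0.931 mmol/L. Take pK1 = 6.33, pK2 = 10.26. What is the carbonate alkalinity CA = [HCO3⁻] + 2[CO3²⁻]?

CA = 0.906 mmol/L

CA = [HCO3⁻] + 2[CO3²⁻] = (α₁ + 2α₂)·DIC
At pH 7.83: [H⁺]/K1 = 10^-1.50 = 0.031623, K2/[H⁺] = 10^-2.43 = 0.0037154
α₁ = 1/(1 + 0.031623 + 0.0037154) = 1/1.0353 = 0.9659; α₂ = α₁·K2/[H⁺] = 0.003589
α₁ + 2α₂ = 0.9730
CA = 0.9730 × 0.931 = 0.906 mmol/L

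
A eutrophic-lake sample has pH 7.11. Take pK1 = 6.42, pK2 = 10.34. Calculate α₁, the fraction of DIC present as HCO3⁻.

α₁ = 1 / (1 + [H⁺]/K1 + K2/[H⁺]) = 1 / (1 + 10^-0.69 + 10^-3.23)
   = 1 / (1 + 0.20417 + 0.00058884) = 1/1.2048 = 0.8300

α₁ = 0.830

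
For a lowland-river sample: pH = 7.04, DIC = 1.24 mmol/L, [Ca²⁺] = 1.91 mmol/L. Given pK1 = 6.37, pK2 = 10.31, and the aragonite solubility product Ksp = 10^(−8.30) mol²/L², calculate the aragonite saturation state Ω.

Ω = 0.209

α₂ = 1 / (1 + [H⁺]/K2 + [H⁺]²/(K1K2)) = 1 / (1 + 10^+3.27 + 10^+2.60)
   = 1 / (1 + 1862.1 + 398.11) = 1/2261.2 = 0.0004422
[CO3²⁻] = α₂ × DIC = 0.0004422 × 1.24 = 0.0005484 mmol/L = 0.5484 μmol/L
Ksp = 10^(−8.30) = 5.012×10^-9
Ω = [Ca²⁺][CO3²⁻]/Ksp = (1.91×10^-3)(5.484×10^-7) / 5.012×10^-9 = 0.209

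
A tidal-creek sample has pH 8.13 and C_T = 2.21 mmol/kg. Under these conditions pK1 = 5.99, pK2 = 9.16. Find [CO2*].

[CO2*] = 14.5 μmol/kg

α₀ = 1 / (1 + K1/[H⁺] + K1K2/[H⁺]²) = 1 / (1 + 10^+2.14 + 10^+1.11)
   = 1 / (1 + 138.04 + 12.882) = 1/151.92 = 0.006582
[CO2*] = α₀ × DIC = 0.006582 × 2.21 = 0.0145 mmol/kg = 14.5 μmol/kg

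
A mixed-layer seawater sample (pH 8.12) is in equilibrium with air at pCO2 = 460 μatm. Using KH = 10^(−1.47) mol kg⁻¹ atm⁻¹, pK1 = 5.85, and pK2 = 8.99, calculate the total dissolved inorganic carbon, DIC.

[CO2*] = KH · pCO2 = 10^(−1.47) × 460×10^-6 = 1.559×10^-5 mol/kg
α₀ = 1/(1 + K1/[H⁺] + K1K2/[H⁺]²) = 1/(1 + 10^+2.27 + 10^+1.40) = 0.004710
DIC = [CO2*]/α₀ = 1.559×10^-5 / 0.004710 = 3.31 mmol/kg

DIC = 3.31 mmol/kg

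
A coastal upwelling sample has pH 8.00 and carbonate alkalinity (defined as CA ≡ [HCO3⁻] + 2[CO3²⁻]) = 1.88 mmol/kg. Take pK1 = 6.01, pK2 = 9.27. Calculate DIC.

DIC = 1.81 mmol/kg

CA = [HCO3⁻] + 2[CO3²⁻] = (α₁ + 2α₂)·DIC
At pH 8.00: [H⁺]/K1 = 10^-1.99 = 0.010233, K2/[H⁺] = 10^-1.27 = 0.053703
α₁ = 1/(1 + 0.010233 + 0.053703) = 1/1.0639 = 0.9399; α₂ = α₁·K2/[H⁺] = 0.05048
α₁ + 2α₂ = 1.0409
DIC = CA / (α₁ + 2α₂) = 1.88 / 1.0409 = 1.81 mmol/kg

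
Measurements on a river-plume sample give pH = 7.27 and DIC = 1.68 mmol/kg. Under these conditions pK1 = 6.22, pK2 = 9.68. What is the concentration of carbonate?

[CO3²⁻] = 5.98 μmol/kg

α₂ = 1 / (1 + [H⁺]/K2 + [H⁺]²/(K1K2)) = 1 / (1 + 10^+2.41 + 10^+1.36)
   = 1 / (1 + 257.04 + 22.909) = 1/280.95 = 0.003559
[CO3²⁻] = α₂ × DIC = 0.003559 × 1.68 = 0.00598 mmol/kg = 5.98 μmol/kg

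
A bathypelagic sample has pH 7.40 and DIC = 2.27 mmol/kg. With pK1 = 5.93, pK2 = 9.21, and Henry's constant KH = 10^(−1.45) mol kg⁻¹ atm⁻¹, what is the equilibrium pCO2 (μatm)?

α₀ = 1 / (1 + K1/[H⁺] + K1K2/[H⁺]²) = 1 / (1 + 10^+1.47 + 10^-0.34)
   = 1 / (1 + 29.512 + 0.45709) = 1/30.969 = 0.03229
[CO2*] = α₀ × DIC = 0.03229 × 2.27 = 0.07330 mmol/kg
pCO2 = [CO2*]/KH = 7.330×10^-5 / 3.548×10^-2 = 2070 μatm

pCO2 = 2070 μatm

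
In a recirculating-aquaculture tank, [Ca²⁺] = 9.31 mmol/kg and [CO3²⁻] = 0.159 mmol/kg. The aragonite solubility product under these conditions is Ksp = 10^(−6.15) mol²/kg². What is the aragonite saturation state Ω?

Ω = 2.09

Ksp = 10^(−6.15) = 7.079×10^-7
Ω = [Ca²⁺][CO3²⁻]/Ksp = (9.31×10^-3)(0.159×10^-3) / 7.079×10^-7 = 2.09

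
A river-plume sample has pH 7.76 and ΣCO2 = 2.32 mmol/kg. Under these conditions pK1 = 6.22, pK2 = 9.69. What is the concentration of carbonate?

[CO3²⁻] = 0.0262 mmol/kg

α₂ = 1 / (1 + [H⁺]/K2 + [H⁺]²/(K1K2)) = 1 / (1 + 10^+1.93 + 10^+0.39)
   = 1 / (1 + 85.114 + 2.4547) = 1/88.569 = 0.01129
[CO3²⁻] = α₂ × DIC = 0.01129 × 2.32 = 0.0262 mmol/kg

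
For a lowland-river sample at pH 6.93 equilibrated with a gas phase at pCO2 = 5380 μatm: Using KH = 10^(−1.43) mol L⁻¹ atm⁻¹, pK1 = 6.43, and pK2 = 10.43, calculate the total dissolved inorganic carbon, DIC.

DIC = 0.832 mmol/L

[CO2*] = KH · pCO2 = 10^(−1.43) × 5380×10^-6 = 1.999×10^-4 mol/L
α₀ = 1/(1 + K1/[H⁺] + K1K2/[H⁺]²) = 1/(1 + 10^+0.50 + 10^-3.00) = 0.2402
DIC = [CO2*]/α₀ = 1.999×10^-4 / 0.2402 = 0.832 mmol/L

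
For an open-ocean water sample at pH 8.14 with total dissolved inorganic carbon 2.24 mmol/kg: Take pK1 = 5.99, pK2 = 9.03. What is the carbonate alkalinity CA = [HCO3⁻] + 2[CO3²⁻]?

CA = 2.48 mmol/kg

CA = [HCO3⁻] + 2[CO3²⁻] = (α₁ + 2α₂)·DIC
At pH 8.14: [H⁺]/K1 = 10^-2.15 = 0.0070795, K2/[H⁺] = 10^-0.89 = 0.12882
α₁ = 1/(1 + 0.0070795 + 0.12882) = 1/1.1359 = 0.8804; α₂ = α₁·K2/[H⁺] = 0.1134
α₁ + 2α₂ = 1.1072
CA = 1.1072 × 2.24 = 2.48 mmol/kg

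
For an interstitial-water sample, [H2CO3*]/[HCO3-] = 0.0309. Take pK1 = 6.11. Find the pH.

pH = 7.62

From K1 = [H⁺][HCO3-]/[H2CO3*]:  pH = pK1 − log₁₀([H2CO3*]/[HCO3-])
log₁₀(0.0309) = -1.510
pH = 6.11 − (-1.510) = 7.62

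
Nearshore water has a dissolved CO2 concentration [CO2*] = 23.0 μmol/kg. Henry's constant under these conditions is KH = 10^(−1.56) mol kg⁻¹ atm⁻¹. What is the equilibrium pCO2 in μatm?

KH = 10^(−1.56) = 2.754×10^-2 mol kg⁻¹ atm⁻¹
pCO2 = [CO2*]/KH = 23.0×10^-6 / 2.754×10^-2 = 8.35×10^-4 atm = 835 μatm

pCO2 = 835 μatm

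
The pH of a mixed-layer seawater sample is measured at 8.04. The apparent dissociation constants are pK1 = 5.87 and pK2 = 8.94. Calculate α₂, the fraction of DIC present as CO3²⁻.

α₂ = 0.111

α₂ = 1 / (1 + [H⁺]/K2 + [H⁺]²/(K1K2)) = 1 / (1 + 10^+0.90 + 10^-1.27)
   = 1 / (1 + 7.9433 + 0.053703) = 1/8.9970 = 0.1111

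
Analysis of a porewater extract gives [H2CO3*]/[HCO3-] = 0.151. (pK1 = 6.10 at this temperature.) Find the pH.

pH = 6.92

From K1 = [H⁺][HCO3-]/[H2CO3*]:  pH = pK1 − log₁₀([H2CO3*]/[HCO3-])
log₁₀(0.151) = -0.821
pH = 6.10 − (-0.821) = 6.92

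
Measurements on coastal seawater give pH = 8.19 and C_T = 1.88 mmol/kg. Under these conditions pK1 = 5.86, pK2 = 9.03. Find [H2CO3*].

α₀ = 1 / (1 + K1/[H⁺] + K1K2/[H⁺]²) = 1 / (1 + 10^+2.33 + 10^+1.49)
   = 1 / (1 + 213.80 + 30.903) = 1/245.70 = 0.004070
[CO2*] = α₀ × DIC = 0.004070 × 1.88 = 0.00765 mmol/kg = 7.65 μmol/kg

[CO2*] = 7.65 μmol/kg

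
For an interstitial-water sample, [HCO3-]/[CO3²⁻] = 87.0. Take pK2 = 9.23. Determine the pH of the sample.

pH = 7.29

From K2 = [H⁺][CO3²⁻]/[HCO3-]:  pH = pK2 − log₁₀([HCO3-]/[CO3²⁻])
log₁₀(87.0) = +1.940
pH = 9.23 − (+1.940) = 7.29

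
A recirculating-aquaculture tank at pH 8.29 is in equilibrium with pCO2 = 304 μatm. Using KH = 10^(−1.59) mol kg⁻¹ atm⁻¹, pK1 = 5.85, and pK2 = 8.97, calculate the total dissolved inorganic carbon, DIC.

[CO2*] = KH · pCO2 = 10^(−1.59) × 304×10^-6 = 7.814×10^-6 mol/kg
α₀ = 1/(1 + K1/[H⁺] + K1K2/[H⁺]²) = 1/(1 + 10^+2.44 + 10^+1.76) = 0.002994
DIC = [CO2*]/α₀ = 7.814×10^-6 / 0.002994 = 2.61 mmol/kg

DIC = 2.61 mmol/kg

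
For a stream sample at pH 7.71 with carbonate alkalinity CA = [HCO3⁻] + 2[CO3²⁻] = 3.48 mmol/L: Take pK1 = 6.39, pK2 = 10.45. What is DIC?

DIC = 3.64 mmol/L

CA = [HCO3⁻] + 2[CO3²⁻] = (α₁ + 2α₂)·DIC
At pH 7.71: [H⁺]/K1 = 10^-1.32 = 0.047863, K2/[H⁺] = 10^-2.74 = 0.0018197
α₁ = 1/(1 + 0.047863 + 0.0018197) = 1/1.0497 = 0.9527; α₂ = α₁·K2/[H⁺] = 0.001734
α₁ + 2α₂ = 0.9561
DIC = CA / (α₁ + 2α₂) = 3.48 / 0.9561 = 3.64 mmol/L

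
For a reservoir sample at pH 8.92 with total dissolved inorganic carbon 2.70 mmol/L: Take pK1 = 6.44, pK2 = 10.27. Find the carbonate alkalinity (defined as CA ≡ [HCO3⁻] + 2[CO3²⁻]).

CA = [HCO3⁻] + 2[CO3²⁻] = (α₁ + 2α₂)·DIC
At pH 8.92: [H⁺]/K1 = 10^-2.48 = 0.0033113, K2/[H⁺] = 10^-1.35 = 0.044668
α₁ = 1/(1 + 0.0033113 + 0.044668) = 1/1.0480 = 0.9542; α₂ = α₁·K2/[H⁺] = 0.04262
α₁ + 2α₂ = 1.0395
CA = 1.0395 × 2.70 = 2.81 mmol/L

CA = 2.81 mmol/L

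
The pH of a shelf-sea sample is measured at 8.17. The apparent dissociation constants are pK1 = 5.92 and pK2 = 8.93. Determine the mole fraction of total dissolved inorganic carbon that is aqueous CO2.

α₀ = 0.00477

α₀ = 1 / (1 + K1/[H⁺] + K1K2/[H⁺]²) = 1 / (1 + 10^+2.25 + 10^+1.49)
   = 1 / (1 + 177.83 + 30.903) = 1/209.73 = 0.004768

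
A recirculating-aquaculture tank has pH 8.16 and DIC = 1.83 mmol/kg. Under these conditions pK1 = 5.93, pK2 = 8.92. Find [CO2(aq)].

[CO2*] = 9.13 μmol/kg

α₀ = 1 / (1 + K1/[H⁺] + K1K2/[H⁺]²) = 1 / (1 + 10^+2.23 + 10^+1.47)
   = 1 / (1 + 169.82 + 29.512) = 1/200.34 = 0.004992
[CO2*] = α₀ × DIC = 0.004992 × 1.83 = 0.00913 mmol/kg = 9.13 μmol/kg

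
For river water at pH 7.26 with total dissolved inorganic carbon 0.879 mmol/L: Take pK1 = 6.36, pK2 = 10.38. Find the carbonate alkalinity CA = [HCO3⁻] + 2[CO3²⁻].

CA = [HCO3⁻] + 2[CO3²⁻] = (α₁ + 2α₂)·DIC
At pH 7.26: [H⁺]/K1 = 10^-0.90 = 0.12589, K2/[H⁺] = 10^-3.12 = 0.00075858
α₁ = 1/(1 + 0.12589 + 0.00075858) = 1/1.1267 = 0.8876; α₂ = α₁·K2/[H⁺] = 0.0006733
α₁ + 2α₂ = 0.8889
CA = 0.8889 × 0.879 = 0.781 mmol/L

CA = 0.781 mmol/L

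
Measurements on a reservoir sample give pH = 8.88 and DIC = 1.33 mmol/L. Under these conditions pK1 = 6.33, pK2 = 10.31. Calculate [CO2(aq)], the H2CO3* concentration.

α₀ = 1 / (1 + K1/[H⁺] + K1K2/[H⁺]²) = 1 / (1 + 10^+2.55 + 10^+1.12)
   = 1 / (1 + 354.81 + 13.183) = 1/369.00 = 0.002710
[CO2*] = α₀ × DIC = 0.002710 × 1.33 = 0.00360 mmol/L = 3.60 μmol/L

[CO2*] = 3.60 μmol/L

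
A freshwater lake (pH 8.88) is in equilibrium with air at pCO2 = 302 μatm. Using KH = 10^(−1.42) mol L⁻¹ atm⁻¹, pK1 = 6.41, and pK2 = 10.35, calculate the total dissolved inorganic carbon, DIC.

DIC = 3.51 mmol/L

[CO2*] = KH · pCO2 = 10^(−1.42) × 302×10^-6 = 1.148×10^-5 mol/L
α₀ = 1/(1 + K1/[H⁺] + K1K2/[H⁺]²) = 1/(1 + 10^+2.47 + 10^+1.00) = 0.003267
DIC = [CO2*]/α₀ = 1.148×10^-5 / 0.003267 = 3.51 mmol/L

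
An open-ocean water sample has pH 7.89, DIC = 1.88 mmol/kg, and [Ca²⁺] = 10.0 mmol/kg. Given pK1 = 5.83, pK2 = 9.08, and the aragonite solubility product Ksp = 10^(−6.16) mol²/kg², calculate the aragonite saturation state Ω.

α₂ = 1 / (1 + [H⁺]/K2 + [H⁺]²/(K1K2)) = 1 / (1 + 10^+1.19 + 10^-0.87)
   = 1 / (1 + 15.488 + 0.13490) = 1/16.623 = 0.06016
[CO3²⁻] = α₂ × DIC = 0.06016 × 1.88 = 0.1131 mmol/kg
Ksp = 10^(−6.16) = 6.918×10^-7
Ω = [Ca²⁺][CO3²⁻]/Ksp = (10.0×10^-3)(1.131×10^-4) / 6.918×10^-7 = 1.63

Ω = 1.63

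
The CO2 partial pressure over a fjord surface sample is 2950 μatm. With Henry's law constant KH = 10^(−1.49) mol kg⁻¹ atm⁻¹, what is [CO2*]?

KH = 10^(−1.49) = 3.236×10^-2 mol kg⁻¹ atm⁻¹
[CO2*] = KH · pCO2 = 3.236×10^-2 × 2950×10^-6 atm = 9.55×10^-5 mol/kg

[CO2*] = 95.5 μmol/kg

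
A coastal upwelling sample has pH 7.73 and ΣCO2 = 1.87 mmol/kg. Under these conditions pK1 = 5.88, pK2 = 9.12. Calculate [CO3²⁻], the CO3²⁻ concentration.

α₂ = 1 / (1 + [H⁺]/K2 + [H⁺]²/(K1K2)) = 1 / (1 + 10^+1.39 + 10^-0.46)
   = 1 / (1 + 24.547 + 0.34674) = 1/25.894 = 0.03862
[CO3²⁻] = α₂ × DIC = 0.03862 × 1.87 = 0.0722 mmol/kg

[CO3²⁻] = 0.0722 mmol/kg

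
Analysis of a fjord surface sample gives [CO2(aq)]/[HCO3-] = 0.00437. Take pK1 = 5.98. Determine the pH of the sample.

pH = 8.34

From K1 = [H⁺][HCO3-]/[CO2(aq)]:  pH = pK1 − log₁₀([CO2(aq)]/[HCO3-])
log₁₀(0.00437) = -2.360
pH = 5.98 − (-2.360) = 8.34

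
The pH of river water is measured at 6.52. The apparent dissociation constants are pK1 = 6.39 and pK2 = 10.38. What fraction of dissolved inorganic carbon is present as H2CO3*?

α₀ = 0.426

α₀ = 1 / (1 + K1/[H⁺] + K1K2/[H⁺]²) = 1 / (1 + 10^+0.13 + 10^-3.73)
   = 1 / (1 + 1.3490 + 0.00018621) = 1/2.3491 = 0.4257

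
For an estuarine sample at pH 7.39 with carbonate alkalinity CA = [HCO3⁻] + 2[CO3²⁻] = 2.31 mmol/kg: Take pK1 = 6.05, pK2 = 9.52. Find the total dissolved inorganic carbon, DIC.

CA = [HCO3⁻] + 2[CO3²⁻] = (α₁ + 2α₂)·DIC
At pH 7.39: [H⁺]/K1 = 10^-1.34 = 0.045709, K2/[H⁺] = 10^-2.13 = 0.0074131
α₁ = 1/(1 + 0.045709 + 0.0074131) = 1/1.0531 = 0.9496; α₂ = α₁·K2/[H⁺] = 0.007039
α₁ + 2α₂ = 0.9636
DIC = CA / (α₁ + 2α₂) = 2.31 / 0.9636 = 2.40 mmol/kg

DIC = 2.40 mmol/kg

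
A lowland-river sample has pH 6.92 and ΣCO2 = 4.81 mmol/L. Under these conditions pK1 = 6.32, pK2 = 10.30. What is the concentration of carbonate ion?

[CO3²⁻] = 1.60 μmol/L

α₂ = 1 / (1 + [H⁺]/K2 + [H⁺]²/(K1K2)) = 1 / (1 + 10^+3.38 + 10^+2.78)
   = 1 / (1 + 2398.8 + 602.56) = 1/3002.4 = 0.0003331
[CO3²⁻] = α₂ × DIC = 0.0003331 × 4.81 = 0.00160 mmol/L = 1.60 μmol/L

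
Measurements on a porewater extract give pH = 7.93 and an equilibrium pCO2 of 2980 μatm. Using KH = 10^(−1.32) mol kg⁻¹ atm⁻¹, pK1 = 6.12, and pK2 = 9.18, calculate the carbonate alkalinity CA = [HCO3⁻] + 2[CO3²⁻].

CA = 10.2 mmol/kg

[CO2*] = KH · pCO2 = 10^(−1.32) × 2980×10^-6 = 1.426×10^-4 mol/kg
α₀ = 1/(1 + K1/[H⁺] + K1K2/[H⁺]²) = 1/(1 + 10^+1.81 + 10^+0.56) = 0.01445
DIC = [CO2*]/α₀ = 1.426×10^-4 / 0.01445 = 9.870 mmol/kg
CA = (α₁ + 2α₂)·DIC = (0.9331 + 2×0.05247) × 9.870 = 10.2 mmol/kg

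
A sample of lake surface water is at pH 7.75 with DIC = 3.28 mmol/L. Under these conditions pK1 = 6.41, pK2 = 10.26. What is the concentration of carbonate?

[CO3²⁻] = 9.66 μmol/L

α₂ = 1 / (1 + [H⁺]/K2 + [H⁺]²/(K1K2)) = 1 / (1 + 10^+2.51 + 10^+1.17)
   = 1 / (1 + 323.59 + 14.791) = 1/339.38 = 0.002947
[CO3²⁻] = α₂ × DIC = 0.002947 × 3.28 = 0.00966 mmol/L = 9.66 μmol/L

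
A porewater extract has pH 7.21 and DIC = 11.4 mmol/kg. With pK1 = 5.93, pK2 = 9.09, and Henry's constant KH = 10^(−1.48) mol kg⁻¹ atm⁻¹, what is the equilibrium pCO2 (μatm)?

α₀ = 1 / (1 + K1/[H⁺] + K1K2/[H⁺]²) = 1 / (1 + 10^+1.28 + 10^-0.60)
   = 1 / (1 + 19.055 + 0.25119) = 1/20.306 = 0.04925
[CO2*] = α₀ × DIC = 0.04925 × 11.4 = 0.5614 mmol/kg
pCO2 = [CO2*]/KH = 5.614×10^-4 / 3.311×10^-2 = 1.70×10^4 μatm

pCO2 = 1.70×10^4 μatm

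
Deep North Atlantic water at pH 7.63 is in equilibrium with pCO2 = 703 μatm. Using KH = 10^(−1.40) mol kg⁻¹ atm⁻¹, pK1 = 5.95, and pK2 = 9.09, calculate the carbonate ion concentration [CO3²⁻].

[CO2*] = KH · pCO2 = 10^(−1.40) × 703×10^-6 = 2.799×10^-5 mol/kg
α₀ = 1/(1 + K1/[H⁺] + K1K2/[H⁺]²) = 1/(1 + 10^+1.68 + 10^+0.22) = 0.01979
DIC = [CO2*]/α₀ = 2.799×10^-5 / 0.01979 = 1.414 mmol/kg
[CO3²⁻] = α₂·DIC; α₂ = 0.03285, so [CO3²⁻] = 0.03285 × 1.414 = 0.0464 mmol/kg

[CO3²⁻] = 0.0464 mmol/kg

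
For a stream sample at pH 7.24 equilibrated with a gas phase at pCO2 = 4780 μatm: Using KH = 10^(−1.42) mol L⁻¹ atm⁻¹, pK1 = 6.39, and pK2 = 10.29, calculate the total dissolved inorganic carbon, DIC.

[CO2*] = KH · pCO2 = 10^(−1.42) × 4780×10^-6 = 1.817×10^-4 mol/L
α₀ = 1/(1 + K1/[H⁺] + K1K2/[H⁺]²) = 1/(1 + 10^+0.85 + 10^-2.20) = 0.1237
DIC = [CO2*]/α₀ = 1.817×10^-4 / 0.1237 = 1.47 mmol/L

DIC = 1.47 mmol/L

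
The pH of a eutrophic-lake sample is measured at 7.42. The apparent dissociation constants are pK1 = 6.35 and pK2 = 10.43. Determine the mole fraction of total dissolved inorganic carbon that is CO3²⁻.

α₂ = 0.000900

α₂ = 1 / (1 + [H⁺]/K2 + [H⁺]²/(K1K2)) = 1 / (1 + 10^+3.01 + 10^+1.94)
   = 1 / (1 + 1023.3 + 87.096) = 1/1111.4 = 0.0008998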